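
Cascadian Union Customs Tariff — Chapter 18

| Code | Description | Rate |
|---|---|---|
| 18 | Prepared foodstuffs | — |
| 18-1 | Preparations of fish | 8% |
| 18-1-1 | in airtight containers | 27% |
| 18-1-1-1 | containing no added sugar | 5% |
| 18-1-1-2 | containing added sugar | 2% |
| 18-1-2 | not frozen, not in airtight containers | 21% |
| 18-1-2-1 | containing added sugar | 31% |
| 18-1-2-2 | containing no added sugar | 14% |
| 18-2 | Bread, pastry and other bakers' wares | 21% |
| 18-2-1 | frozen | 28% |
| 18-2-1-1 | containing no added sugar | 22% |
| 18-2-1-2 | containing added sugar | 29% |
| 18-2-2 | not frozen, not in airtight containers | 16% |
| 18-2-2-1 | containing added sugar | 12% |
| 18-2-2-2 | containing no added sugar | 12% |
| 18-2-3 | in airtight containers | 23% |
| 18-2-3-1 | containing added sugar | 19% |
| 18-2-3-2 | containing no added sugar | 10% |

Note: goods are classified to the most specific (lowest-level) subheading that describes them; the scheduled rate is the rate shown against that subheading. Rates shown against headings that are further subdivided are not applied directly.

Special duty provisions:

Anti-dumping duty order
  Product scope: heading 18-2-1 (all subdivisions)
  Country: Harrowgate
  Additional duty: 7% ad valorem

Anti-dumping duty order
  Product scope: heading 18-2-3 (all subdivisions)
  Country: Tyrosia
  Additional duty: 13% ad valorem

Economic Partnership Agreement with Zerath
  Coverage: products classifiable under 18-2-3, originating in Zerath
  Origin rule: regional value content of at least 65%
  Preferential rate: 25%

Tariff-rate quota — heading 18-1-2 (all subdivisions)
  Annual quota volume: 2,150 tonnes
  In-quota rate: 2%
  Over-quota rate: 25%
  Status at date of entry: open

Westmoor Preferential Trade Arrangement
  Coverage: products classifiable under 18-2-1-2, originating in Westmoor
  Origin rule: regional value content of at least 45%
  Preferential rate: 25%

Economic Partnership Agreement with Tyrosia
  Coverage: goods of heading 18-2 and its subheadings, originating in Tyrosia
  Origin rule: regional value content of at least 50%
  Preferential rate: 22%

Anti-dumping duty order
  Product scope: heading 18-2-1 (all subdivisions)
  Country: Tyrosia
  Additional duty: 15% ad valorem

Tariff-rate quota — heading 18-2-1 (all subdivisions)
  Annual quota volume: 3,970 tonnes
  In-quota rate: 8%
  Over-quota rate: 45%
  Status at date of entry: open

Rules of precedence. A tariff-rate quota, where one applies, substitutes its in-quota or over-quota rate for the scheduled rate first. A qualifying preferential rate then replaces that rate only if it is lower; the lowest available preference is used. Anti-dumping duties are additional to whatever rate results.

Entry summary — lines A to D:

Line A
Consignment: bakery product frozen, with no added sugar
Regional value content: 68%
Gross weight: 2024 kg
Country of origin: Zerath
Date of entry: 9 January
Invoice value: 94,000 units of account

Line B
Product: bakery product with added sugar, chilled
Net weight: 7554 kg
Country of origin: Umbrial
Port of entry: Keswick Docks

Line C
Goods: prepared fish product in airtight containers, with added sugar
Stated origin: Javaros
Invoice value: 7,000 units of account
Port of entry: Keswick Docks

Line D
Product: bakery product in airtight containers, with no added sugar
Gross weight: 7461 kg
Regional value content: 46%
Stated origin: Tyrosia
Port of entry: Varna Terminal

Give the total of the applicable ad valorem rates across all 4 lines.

Line A: bakery product → 18-2; frozen → 18-2-1; with no added sugar → 18-2-1-1. Scheduled 22%. quota on 18-2-1 open → in-quota 8%; Zerath agreement on 18-2-3: 18-2-1-1 not covered. → 8%.
Line B: bakery product → 18-2; chilled → 18-2-2; with added sugar → 18-2-2-1. Scheduled 12%. No special measure applies. → 12%.
Line C: prepared fish product → 18-1; in airtight containers → 18-1-1; with added sugar → 18-1-1-2. Scheduled 2%. No special measure applies. → 2%.
Line D: bakery product → 18-2; in airtight containers → 18-2-3; with no added sugar → 18-2-3-2. Scheduled 10%. Tyrosia agreement on 18-2: RVC < 50%; anti-dumping (Tyrosia, 18-2-3): +13%; total 10% + 13% = 23%. → 23%.
Sum: 8% + 12% + 2% + 23% = 45%.

45%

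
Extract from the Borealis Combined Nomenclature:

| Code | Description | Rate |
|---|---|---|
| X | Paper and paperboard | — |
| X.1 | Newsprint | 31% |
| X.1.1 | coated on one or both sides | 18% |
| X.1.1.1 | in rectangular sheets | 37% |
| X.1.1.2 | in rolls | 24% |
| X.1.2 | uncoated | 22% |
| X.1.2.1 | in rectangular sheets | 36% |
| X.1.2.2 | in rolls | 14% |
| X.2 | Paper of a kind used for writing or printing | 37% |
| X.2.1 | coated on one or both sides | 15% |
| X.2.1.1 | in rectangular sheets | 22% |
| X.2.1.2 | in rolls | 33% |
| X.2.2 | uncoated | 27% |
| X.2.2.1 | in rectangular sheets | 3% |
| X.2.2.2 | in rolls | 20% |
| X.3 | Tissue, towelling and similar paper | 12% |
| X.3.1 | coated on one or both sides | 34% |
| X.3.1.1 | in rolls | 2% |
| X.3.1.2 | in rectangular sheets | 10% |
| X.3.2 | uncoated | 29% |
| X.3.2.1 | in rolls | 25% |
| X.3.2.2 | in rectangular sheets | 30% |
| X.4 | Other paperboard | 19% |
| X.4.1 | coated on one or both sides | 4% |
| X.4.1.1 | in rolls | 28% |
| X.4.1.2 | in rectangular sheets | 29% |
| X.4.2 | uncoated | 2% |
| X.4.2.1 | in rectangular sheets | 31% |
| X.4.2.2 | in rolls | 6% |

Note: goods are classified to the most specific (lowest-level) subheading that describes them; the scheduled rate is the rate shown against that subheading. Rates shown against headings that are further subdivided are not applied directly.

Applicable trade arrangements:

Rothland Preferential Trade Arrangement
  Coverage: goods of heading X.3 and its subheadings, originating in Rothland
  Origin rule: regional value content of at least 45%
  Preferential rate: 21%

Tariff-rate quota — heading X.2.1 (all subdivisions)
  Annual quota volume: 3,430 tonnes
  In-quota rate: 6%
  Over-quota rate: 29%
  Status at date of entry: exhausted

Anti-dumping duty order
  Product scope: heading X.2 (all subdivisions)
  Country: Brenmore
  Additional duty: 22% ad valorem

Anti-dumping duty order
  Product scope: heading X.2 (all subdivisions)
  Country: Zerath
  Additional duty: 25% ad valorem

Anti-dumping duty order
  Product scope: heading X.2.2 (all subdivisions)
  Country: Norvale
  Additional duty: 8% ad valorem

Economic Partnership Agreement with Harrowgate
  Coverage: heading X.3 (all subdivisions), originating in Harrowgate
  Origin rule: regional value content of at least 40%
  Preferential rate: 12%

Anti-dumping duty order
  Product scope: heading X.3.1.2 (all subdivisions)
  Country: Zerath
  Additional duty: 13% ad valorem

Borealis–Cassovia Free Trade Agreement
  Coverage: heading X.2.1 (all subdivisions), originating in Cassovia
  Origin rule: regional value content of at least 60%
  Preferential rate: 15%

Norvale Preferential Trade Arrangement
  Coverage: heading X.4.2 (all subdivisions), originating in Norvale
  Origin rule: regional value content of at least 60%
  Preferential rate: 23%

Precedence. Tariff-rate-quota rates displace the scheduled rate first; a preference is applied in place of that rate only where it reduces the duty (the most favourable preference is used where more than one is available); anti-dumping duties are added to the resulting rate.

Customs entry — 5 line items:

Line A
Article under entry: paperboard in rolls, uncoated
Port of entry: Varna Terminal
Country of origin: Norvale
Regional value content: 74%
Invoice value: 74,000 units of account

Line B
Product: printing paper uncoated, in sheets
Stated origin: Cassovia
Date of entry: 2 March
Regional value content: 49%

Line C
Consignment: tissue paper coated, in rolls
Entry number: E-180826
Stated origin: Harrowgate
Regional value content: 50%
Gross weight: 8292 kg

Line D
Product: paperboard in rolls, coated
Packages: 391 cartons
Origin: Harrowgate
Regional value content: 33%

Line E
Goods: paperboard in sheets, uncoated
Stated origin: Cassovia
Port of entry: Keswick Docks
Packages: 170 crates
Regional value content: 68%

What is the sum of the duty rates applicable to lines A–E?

70%

Line A: paperboard → X.4; uncoated → X.4.2; in rolls → X.4.2.2. Scheduled 6%. Norvale agreement on X.4.2: RVC ≥ 60% → 23% available; preference 23% not lower than 6% → no reduction. → 6%.
Line B: printing paper → X.2; uncoated → X.2.2; in sheets → X.2.2.1. Scheduled 3%. Cassovia agreement on X.2.1: X.2.2.1 not covered. → 3%.
Line C: tissue paper → X.3; coated → X.3.1; in rolls → X.3.1.1. Scheduled 2%. Harrowgate agreement on X.3: RVC ≥ 40% → 12% available; preference 12% not lower than 2% → no reduction. → 2%.
Line D: paperboard → X.4; coated → X.4.1; in rolls → X.4.1.1. Scheduled 28%. Harrowgate agreement on X.3: X.4.1.1 not covered. → 28%.
Line E: paperboard → X.4; uncoated → X.4.2; in sheets → X.4.2.1. Scheduled 31%. Cassovia agreement on X.2.1: X.4.2.1 not covered. → 31%.
Sum: 6% + 3% + 2% + 28% + 31% = 70%.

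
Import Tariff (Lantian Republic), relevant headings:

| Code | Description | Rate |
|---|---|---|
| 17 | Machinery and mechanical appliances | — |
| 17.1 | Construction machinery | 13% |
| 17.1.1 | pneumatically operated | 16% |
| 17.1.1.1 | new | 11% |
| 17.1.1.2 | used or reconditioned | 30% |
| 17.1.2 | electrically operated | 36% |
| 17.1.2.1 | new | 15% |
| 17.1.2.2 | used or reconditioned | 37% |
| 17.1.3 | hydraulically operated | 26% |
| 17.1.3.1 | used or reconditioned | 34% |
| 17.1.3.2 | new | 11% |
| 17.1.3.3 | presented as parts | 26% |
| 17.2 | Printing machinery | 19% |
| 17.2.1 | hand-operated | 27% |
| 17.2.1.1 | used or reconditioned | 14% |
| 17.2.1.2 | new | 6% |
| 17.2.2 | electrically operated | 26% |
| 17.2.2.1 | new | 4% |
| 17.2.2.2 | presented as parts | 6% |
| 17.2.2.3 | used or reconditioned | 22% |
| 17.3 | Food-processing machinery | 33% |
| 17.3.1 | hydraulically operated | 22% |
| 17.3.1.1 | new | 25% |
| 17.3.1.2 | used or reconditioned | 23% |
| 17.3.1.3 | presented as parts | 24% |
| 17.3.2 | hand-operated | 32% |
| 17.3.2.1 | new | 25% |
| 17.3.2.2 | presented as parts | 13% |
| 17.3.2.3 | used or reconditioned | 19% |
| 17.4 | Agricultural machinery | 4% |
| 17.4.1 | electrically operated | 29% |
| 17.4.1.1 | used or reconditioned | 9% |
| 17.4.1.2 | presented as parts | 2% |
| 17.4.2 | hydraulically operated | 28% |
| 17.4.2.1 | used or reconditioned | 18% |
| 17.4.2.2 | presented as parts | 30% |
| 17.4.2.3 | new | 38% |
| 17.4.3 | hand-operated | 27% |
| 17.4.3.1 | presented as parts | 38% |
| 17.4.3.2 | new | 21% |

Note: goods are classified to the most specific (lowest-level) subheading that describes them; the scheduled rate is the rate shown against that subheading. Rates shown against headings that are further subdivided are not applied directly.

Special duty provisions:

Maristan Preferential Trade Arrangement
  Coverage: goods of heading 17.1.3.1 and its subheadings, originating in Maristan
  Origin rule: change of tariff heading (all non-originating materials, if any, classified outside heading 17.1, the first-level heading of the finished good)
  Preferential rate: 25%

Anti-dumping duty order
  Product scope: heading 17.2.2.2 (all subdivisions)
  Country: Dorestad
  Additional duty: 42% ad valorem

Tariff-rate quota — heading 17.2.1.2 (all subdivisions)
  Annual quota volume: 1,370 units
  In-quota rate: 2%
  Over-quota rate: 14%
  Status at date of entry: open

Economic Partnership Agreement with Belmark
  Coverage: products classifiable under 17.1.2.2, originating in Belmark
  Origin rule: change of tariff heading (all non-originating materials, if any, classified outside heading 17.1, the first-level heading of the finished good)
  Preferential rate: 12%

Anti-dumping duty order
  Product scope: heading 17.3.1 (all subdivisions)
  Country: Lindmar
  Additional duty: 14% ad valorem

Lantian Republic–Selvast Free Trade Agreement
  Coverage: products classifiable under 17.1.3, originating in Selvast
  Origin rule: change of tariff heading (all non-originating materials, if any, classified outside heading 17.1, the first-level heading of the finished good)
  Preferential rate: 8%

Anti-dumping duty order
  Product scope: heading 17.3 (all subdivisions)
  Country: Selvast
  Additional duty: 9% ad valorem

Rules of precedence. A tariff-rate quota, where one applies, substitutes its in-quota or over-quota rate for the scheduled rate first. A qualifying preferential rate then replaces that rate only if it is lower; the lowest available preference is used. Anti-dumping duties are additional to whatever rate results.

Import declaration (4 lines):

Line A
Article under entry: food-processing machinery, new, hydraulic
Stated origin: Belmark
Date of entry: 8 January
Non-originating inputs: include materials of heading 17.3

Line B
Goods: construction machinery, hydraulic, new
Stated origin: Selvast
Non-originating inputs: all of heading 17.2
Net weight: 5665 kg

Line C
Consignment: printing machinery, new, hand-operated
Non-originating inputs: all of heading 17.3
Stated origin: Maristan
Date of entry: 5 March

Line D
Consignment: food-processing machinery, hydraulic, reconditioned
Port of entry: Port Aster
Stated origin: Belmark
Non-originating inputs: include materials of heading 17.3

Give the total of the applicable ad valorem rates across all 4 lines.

Line A: food-processing → 17.3; hydraulic → 17.3.1; new → 17.3.1.1. Scheduled 25%. Belmark agreement on 17.1.2.2: 17.3.1.1 not covered. → 25%.
Line B: construction → 17.1; hydraulic → 17.1.3; new → 17.1.3.2. Scheduled 11%. Selvast agreement on 17.1.3: CTH met → 8% available; preferential 8%. → 8%.
Line C: printing → 17.2; hand-operated → 17.2.1; new → 17.2.1.2. Scheduled 6%. quota on 17.2.1.2 open → in-quota 2%; Maristan agreement on 17.1.3.1: 17.2.1.2 not covered. → 2%.
Line D: food-processing → 17.3; hydraulic → 17.3.1; reconditioned → 17.3.1.2. Scheduled 23%. Belmark agreement on 17.1.2.2: 17.3.1.2 not covered. → 23%.
Sum: 25% + 8% + 2% + 23% = 58%.

58%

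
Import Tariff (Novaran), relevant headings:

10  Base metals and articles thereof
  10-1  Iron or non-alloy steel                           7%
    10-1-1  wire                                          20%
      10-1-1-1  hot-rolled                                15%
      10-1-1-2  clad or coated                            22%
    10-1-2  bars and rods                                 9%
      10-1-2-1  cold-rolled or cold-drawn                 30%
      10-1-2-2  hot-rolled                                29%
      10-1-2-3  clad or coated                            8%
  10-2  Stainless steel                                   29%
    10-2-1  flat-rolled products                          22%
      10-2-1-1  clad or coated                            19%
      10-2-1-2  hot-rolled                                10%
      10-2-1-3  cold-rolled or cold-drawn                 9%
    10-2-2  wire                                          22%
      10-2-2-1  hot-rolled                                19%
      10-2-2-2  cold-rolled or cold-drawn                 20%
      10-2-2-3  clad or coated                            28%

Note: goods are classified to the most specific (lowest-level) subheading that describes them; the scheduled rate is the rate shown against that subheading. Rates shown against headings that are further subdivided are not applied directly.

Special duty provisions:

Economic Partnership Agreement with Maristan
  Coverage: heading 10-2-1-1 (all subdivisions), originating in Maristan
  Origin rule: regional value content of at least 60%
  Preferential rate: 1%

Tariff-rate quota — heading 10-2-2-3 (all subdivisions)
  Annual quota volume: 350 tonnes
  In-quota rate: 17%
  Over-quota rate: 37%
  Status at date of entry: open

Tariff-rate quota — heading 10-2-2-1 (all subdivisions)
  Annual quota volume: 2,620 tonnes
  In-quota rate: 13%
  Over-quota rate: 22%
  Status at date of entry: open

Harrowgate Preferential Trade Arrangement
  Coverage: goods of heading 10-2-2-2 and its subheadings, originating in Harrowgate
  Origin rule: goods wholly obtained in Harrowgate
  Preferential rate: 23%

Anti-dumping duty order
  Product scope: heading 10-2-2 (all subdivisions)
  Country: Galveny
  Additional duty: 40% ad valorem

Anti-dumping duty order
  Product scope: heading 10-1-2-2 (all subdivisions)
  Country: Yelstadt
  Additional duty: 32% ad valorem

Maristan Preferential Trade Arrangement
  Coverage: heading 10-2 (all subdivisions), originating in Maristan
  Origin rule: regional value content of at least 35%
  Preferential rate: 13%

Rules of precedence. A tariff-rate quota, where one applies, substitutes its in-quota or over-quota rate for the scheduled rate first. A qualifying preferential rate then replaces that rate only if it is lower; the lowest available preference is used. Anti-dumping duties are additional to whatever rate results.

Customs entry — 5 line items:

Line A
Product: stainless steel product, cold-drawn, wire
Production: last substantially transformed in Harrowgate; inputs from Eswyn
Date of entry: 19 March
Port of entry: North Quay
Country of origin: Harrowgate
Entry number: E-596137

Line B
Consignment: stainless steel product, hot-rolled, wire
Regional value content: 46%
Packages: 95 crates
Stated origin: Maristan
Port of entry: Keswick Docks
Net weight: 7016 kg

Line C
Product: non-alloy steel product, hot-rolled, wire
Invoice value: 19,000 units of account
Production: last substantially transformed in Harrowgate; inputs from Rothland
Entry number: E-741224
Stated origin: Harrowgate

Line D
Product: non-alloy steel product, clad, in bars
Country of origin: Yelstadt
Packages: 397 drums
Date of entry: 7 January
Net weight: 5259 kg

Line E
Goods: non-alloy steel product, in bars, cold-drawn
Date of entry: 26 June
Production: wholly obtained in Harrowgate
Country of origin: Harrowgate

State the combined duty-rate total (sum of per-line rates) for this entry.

Line A: stainless steel → 10-2; wire → 10-2-2; cold-drawn → 10-2-2-2. Scheduled 20%. Harrowgate agreement on 10-2-2-2: not wholly obtained. → 20%.
Line B: stainless steel → 10-2; wire → 10-2-2; hot-rolled → 10-2-2-1. Scheduled 19%. quota on 10-2-2-1 open → in-quota 13%; Maristan agreement on 10-2-1-1: 10-2-2-1 not covered; Maristan agreement on 10-2: RVC ≥ 35% → 13% available; preference 13% not lower than 13% → no reduction. → 13%.
Line C: non-alloy steel → 10-1; wire → 10-1-1; hot-rolled → 10-1-1-1. Scheduled 15%. Harrowgate agreement on 10-2-2-2: 10-1-1-1 not covered. → 15%.
Line D: non-alloy steel → 10-1; in bars → 10-1-2; clad → 10-1-2-3. Scheduled 8%. No special measure applies. → 8%.
Line E: non-alloy steel → 10-1; in bars → 10-1-2; cold-drawn → 10-1-2-1. Scheduled 30%. Harrowgate agreement on 10-2-2-2: 10-1-2-1 not covered. → 30%.
Sum: 20% + 13% + 15% + 8% + 30% = 86%.

86%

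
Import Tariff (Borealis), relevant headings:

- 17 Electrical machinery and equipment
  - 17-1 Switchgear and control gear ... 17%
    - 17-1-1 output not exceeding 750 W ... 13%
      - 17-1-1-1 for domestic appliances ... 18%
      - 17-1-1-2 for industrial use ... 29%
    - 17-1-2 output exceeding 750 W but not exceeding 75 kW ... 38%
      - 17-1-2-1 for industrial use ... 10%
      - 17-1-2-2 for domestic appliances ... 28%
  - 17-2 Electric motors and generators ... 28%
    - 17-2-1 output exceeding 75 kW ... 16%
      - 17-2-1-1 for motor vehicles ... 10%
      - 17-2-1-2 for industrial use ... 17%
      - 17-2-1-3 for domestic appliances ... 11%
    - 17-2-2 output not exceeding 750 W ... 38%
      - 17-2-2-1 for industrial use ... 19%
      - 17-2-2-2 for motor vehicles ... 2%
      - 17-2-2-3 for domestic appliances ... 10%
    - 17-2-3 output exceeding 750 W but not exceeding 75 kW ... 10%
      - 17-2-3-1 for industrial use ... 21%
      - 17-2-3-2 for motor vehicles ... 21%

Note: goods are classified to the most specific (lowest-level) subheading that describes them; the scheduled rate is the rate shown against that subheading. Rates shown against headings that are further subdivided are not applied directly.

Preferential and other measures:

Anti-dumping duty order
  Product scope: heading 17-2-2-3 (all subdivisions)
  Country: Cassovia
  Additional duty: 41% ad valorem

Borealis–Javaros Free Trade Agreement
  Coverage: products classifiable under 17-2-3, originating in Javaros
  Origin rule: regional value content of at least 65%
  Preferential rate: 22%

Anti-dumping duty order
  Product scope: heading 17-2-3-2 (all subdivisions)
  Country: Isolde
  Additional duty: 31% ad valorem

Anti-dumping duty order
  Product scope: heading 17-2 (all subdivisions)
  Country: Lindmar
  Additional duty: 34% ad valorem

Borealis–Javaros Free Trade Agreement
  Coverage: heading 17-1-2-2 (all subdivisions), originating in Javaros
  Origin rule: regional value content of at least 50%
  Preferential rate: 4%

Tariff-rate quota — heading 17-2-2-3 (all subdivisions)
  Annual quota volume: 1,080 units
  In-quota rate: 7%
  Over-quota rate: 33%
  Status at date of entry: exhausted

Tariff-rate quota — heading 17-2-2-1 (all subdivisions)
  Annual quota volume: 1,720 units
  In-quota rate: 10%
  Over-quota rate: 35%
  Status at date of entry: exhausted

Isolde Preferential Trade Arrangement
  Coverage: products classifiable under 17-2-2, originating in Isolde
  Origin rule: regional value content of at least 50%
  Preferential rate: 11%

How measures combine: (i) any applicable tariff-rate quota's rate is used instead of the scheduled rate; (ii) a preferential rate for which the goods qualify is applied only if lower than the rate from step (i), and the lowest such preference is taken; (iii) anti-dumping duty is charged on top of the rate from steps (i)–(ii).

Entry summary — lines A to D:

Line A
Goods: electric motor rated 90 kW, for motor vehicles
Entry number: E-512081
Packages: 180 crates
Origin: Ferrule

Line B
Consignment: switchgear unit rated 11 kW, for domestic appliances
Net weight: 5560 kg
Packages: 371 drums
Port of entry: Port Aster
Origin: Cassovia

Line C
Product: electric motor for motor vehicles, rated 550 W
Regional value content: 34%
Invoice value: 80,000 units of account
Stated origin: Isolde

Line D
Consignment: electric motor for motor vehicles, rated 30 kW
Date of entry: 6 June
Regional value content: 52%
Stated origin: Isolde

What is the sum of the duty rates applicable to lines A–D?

92%

Line A: electric motor → 17-2; rated 90 kW → 17-2-1; for motor vehicles → 17-2-1-1. Scheduled 10%. No special measure applies. → 10%.
Line B: switchgear unit → 17-1; rated 11 kW → 17-1-2; for domestic appliances → 17-1-2-2. Scheduled 28%. No special measure applies. → 28%.
Line C: electric motor → 17-2; rated 550 W → 17-2-2; for motor vehicles → 17-2-2-2. Scheduled 2%. Isolde agreement on 17-2-2: RVC < 50%. → 2%.
Line D: electric motor → 17-2; rated 30 kW → 17-2-3; for motor vehicles → 17-2-3-2. Scheduled 21%. Isolde agreement on 17-2-2: 17-2-3-2 not covered; anti-dumping (Isolde, 17-2-3-2): +31%; total 21% + 31% = 52%. → 52%.
Sum: 10% + 28% + 2% + 52% = 92%.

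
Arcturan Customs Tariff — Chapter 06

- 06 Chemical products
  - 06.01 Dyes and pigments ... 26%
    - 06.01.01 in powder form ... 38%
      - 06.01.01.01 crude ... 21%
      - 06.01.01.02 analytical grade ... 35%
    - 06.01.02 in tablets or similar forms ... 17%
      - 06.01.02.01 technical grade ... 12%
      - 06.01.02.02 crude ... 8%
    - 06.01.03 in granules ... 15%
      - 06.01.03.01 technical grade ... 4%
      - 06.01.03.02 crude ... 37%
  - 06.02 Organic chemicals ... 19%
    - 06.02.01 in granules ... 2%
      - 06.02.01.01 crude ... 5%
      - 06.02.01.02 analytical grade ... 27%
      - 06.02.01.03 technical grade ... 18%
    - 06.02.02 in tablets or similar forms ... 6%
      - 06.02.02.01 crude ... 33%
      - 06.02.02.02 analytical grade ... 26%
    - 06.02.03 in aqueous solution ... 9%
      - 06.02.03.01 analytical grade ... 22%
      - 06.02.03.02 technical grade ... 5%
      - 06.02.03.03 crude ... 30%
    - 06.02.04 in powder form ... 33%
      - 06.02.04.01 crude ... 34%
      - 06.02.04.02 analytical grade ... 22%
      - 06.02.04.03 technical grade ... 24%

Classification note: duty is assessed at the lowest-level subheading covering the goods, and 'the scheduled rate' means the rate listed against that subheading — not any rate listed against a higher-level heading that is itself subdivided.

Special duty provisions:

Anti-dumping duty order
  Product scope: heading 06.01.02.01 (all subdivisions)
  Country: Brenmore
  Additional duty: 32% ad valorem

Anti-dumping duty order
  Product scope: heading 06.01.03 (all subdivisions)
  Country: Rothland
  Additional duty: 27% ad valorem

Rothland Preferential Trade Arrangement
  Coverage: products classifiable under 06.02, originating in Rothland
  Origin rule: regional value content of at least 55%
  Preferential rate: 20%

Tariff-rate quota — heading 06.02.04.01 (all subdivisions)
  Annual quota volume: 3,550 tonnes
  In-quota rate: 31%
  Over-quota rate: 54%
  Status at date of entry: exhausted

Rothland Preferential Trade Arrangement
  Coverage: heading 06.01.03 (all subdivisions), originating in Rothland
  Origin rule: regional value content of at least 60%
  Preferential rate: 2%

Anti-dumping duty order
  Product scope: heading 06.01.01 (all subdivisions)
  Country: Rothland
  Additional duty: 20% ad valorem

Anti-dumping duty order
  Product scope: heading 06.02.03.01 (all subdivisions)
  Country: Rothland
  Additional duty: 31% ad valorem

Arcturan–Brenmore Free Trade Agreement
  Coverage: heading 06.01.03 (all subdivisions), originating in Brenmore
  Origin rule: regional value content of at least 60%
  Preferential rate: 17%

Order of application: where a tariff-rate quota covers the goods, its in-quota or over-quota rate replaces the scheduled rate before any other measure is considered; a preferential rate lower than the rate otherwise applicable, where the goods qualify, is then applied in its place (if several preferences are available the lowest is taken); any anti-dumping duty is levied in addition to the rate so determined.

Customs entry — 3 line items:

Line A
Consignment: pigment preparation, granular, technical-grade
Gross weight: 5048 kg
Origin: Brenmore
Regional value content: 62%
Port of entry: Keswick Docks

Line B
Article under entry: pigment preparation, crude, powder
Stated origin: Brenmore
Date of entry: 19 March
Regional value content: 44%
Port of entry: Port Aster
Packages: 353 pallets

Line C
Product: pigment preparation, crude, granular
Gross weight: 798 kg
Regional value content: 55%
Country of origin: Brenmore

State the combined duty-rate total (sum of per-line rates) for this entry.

62%

Line A: pigment → 06.01; granular → 06.01.03; technical-grade → 06.01.03.01. Scheduled 4%. Brenmore agreement on 06.01.03: RVC ≥ 60% → 17% available; preference 17% not lower than 4% → no reduction. → 4%.
Line B: pigment → 06.01; powder → 06.01.01; crude → 06.01.01.01. Scheduled 21%. Brenmore agreement on 06.01.03: 06.01.01.01 not covered. → 21%.
Line C: pigment → 06.01; granular → 06.01.03; crude → 06.01.03.02. Scheduled 37%. Brenmore agreement on 06.01.03: RVC < 60%. → 37%.
Sum: 4% + 21% + 37% = 62%.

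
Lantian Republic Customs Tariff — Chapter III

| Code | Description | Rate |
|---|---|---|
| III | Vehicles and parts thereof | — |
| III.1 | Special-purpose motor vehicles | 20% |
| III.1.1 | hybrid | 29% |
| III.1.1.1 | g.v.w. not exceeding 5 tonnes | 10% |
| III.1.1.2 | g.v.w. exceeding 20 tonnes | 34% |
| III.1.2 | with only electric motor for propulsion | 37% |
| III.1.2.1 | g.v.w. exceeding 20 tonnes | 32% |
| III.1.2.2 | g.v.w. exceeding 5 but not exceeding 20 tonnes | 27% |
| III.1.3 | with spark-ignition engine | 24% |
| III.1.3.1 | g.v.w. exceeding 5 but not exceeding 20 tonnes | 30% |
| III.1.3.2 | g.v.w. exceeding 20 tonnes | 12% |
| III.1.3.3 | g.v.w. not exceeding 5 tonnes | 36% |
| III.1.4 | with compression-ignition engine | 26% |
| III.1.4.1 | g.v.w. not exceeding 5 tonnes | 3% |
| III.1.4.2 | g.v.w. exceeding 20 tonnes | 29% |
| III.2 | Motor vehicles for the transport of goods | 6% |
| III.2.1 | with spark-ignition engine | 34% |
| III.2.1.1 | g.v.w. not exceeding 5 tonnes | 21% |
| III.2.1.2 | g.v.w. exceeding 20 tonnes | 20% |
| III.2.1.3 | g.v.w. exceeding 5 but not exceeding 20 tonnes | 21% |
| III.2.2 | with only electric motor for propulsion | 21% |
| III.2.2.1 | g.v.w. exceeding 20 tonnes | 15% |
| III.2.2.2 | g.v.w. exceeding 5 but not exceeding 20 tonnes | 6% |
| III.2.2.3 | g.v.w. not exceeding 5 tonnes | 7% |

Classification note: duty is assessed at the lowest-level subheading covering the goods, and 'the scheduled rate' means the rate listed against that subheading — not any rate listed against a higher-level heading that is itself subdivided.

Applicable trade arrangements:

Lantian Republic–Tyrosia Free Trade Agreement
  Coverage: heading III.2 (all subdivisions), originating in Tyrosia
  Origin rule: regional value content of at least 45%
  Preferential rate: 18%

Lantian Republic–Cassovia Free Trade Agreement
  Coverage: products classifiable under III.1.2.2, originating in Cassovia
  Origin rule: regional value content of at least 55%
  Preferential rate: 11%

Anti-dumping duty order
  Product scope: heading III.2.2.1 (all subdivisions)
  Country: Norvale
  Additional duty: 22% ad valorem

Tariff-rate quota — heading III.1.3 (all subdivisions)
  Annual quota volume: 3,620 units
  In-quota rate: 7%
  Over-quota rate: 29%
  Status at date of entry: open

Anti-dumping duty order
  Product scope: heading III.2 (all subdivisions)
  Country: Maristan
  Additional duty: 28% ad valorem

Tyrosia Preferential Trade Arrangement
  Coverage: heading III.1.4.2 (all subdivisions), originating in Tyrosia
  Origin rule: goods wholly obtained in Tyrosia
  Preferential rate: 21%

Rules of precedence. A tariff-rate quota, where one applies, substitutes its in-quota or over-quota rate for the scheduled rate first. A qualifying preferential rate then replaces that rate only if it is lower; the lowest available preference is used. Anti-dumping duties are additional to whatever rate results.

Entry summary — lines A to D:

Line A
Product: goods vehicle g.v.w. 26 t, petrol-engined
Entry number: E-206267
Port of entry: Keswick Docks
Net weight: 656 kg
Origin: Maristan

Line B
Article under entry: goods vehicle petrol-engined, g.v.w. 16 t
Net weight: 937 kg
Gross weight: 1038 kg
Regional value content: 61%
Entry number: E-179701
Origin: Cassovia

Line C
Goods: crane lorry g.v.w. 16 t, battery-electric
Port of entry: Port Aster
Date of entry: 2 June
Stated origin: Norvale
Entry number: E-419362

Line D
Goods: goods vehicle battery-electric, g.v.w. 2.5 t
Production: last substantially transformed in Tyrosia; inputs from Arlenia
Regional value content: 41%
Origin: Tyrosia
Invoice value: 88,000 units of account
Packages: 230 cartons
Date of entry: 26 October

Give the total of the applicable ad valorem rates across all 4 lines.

103%

Line A: goods vehicle → III.2; petrol-engined → III.2.1; g.v.w. 26 t → III.2.1.2. Scheduled 20%. anti-dumping (Maristan, III.2): +28%; total 20% + 28% = 48%. → 48%.
Line B: goods vehicle → III.2; petrol-engined → III.2.1; g.v.w. 16 t → III.2.1.3. Scheduled 21%. Cassovia agreement on III.1.2.2: III.2.1.3 not covered. → 21%.
Line C: crane lorry → III.1; battery-electric → III.1.2; g.v.w. 16 t → III.1.2.2. Scheduled 27%. No special measure applies. → 27%.
Line D: goods vehicle → III.2; battery-electric → III.2.2; g.v.w. 2.5 t → III.2.2.3. Scheduled 7%. Tyrosia agreement on III.2: RVC < 45%; Tyrosia agreement on III.1.4.2: III.2.2.3 not covered. → 7%.
Sum: 48% + 21% + 27% + 7% = 103%.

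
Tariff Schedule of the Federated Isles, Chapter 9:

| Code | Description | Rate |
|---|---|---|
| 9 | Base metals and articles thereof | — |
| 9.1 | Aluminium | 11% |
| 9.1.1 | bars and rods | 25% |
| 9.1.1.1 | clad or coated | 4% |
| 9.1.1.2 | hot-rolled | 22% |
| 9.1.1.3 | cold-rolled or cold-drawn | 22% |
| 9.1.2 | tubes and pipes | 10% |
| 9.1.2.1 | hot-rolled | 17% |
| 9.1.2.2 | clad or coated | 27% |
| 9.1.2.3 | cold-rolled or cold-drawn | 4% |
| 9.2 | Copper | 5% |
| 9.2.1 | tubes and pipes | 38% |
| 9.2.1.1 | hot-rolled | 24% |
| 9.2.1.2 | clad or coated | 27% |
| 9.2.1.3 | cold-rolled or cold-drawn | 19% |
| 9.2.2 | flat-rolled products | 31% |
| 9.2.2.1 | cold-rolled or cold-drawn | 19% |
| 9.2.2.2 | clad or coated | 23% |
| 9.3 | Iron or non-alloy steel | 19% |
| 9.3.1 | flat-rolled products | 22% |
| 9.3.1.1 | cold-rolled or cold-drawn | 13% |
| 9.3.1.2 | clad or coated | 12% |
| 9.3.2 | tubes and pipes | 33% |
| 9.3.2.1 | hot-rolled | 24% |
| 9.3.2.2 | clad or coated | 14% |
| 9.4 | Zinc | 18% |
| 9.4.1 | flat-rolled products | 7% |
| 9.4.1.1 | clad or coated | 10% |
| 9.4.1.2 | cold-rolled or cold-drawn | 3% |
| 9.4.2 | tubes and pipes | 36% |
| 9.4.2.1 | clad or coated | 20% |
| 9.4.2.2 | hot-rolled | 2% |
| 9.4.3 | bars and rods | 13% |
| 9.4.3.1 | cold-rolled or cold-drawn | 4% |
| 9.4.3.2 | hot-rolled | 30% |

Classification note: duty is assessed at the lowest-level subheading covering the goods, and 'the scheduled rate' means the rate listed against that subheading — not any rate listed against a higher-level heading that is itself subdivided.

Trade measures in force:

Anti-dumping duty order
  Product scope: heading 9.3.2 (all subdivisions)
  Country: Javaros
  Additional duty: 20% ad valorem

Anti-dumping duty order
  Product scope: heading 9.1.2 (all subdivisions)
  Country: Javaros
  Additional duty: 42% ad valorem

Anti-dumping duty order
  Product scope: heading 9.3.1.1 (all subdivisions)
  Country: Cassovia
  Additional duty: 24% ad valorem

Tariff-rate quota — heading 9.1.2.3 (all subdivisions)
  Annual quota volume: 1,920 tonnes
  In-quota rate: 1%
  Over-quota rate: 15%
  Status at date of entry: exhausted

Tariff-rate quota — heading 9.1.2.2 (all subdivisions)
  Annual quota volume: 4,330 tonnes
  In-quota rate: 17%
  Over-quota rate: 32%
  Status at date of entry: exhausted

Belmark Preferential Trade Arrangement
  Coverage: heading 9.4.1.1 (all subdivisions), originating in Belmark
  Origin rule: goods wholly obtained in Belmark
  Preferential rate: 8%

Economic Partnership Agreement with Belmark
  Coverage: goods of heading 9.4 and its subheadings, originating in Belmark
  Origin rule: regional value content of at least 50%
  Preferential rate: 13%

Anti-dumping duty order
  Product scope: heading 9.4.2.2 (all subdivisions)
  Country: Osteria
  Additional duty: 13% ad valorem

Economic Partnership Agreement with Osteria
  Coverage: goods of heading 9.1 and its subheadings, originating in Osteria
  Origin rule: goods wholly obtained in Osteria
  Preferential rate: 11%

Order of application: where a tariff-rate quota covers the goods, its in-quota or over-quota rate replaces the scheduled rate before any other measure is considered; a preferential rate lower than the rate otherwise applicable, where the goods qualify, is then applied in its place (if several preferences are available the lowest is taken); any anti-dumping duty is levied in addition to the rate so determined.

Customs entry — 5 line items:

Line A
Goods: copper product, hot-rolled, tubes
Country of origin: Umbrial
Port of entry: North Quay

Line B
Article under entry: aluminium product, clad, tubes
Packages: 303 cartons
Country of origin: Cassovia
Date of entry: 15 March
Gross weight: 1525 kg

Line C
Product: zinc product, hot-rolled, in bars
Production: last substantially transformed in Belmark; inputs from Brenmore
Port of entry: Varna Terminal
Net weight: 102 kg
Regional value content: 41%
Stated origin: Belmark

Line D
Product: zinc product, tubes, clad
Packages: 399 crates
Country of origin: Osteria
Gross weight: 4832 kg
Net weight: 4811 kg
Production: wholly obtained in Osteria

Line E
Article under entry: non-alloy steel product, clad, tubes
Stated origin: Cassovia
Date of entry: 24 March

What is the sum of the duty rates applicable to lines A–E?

120%

Line A: copper → 9.2; tubes → 9.2.1; hot-rolled → 9.2.1.1. Scheduled 24%. No special measure applies. → 24%.
Line B: aluminium → 9.1; tubes → 9.1.2; clad → 9.1.2.2. Scheduled 27%. quota on 9.1.2.2 exhausted → over-quota 32%. → 32%.
Line C: zinc → 9.4; in bars → 9.4.3; hot-rolled → 9.4.3.2. Scheduled 30%. Belmark agreement on 9.4.1.1: 9.4.3.2 not covered; Belmark agreement on 9.4: RVC < 50%. → 30%.
Line D: zinc → 9.4; tubes → 9.4.2; clad → 9.4.2.1. Scheduled 20%. Osteria agreement on 9.1: 9.4.2.1 not covered. → 20%.
Line E: non-alloy steel → 9.3; tubes → 9.3.2; clad → 9.3.2.2. Scheduled 14%. No special measure applies. → 14%.
Sum: 24% + 32% + 30% + 20% + 14% = 120%.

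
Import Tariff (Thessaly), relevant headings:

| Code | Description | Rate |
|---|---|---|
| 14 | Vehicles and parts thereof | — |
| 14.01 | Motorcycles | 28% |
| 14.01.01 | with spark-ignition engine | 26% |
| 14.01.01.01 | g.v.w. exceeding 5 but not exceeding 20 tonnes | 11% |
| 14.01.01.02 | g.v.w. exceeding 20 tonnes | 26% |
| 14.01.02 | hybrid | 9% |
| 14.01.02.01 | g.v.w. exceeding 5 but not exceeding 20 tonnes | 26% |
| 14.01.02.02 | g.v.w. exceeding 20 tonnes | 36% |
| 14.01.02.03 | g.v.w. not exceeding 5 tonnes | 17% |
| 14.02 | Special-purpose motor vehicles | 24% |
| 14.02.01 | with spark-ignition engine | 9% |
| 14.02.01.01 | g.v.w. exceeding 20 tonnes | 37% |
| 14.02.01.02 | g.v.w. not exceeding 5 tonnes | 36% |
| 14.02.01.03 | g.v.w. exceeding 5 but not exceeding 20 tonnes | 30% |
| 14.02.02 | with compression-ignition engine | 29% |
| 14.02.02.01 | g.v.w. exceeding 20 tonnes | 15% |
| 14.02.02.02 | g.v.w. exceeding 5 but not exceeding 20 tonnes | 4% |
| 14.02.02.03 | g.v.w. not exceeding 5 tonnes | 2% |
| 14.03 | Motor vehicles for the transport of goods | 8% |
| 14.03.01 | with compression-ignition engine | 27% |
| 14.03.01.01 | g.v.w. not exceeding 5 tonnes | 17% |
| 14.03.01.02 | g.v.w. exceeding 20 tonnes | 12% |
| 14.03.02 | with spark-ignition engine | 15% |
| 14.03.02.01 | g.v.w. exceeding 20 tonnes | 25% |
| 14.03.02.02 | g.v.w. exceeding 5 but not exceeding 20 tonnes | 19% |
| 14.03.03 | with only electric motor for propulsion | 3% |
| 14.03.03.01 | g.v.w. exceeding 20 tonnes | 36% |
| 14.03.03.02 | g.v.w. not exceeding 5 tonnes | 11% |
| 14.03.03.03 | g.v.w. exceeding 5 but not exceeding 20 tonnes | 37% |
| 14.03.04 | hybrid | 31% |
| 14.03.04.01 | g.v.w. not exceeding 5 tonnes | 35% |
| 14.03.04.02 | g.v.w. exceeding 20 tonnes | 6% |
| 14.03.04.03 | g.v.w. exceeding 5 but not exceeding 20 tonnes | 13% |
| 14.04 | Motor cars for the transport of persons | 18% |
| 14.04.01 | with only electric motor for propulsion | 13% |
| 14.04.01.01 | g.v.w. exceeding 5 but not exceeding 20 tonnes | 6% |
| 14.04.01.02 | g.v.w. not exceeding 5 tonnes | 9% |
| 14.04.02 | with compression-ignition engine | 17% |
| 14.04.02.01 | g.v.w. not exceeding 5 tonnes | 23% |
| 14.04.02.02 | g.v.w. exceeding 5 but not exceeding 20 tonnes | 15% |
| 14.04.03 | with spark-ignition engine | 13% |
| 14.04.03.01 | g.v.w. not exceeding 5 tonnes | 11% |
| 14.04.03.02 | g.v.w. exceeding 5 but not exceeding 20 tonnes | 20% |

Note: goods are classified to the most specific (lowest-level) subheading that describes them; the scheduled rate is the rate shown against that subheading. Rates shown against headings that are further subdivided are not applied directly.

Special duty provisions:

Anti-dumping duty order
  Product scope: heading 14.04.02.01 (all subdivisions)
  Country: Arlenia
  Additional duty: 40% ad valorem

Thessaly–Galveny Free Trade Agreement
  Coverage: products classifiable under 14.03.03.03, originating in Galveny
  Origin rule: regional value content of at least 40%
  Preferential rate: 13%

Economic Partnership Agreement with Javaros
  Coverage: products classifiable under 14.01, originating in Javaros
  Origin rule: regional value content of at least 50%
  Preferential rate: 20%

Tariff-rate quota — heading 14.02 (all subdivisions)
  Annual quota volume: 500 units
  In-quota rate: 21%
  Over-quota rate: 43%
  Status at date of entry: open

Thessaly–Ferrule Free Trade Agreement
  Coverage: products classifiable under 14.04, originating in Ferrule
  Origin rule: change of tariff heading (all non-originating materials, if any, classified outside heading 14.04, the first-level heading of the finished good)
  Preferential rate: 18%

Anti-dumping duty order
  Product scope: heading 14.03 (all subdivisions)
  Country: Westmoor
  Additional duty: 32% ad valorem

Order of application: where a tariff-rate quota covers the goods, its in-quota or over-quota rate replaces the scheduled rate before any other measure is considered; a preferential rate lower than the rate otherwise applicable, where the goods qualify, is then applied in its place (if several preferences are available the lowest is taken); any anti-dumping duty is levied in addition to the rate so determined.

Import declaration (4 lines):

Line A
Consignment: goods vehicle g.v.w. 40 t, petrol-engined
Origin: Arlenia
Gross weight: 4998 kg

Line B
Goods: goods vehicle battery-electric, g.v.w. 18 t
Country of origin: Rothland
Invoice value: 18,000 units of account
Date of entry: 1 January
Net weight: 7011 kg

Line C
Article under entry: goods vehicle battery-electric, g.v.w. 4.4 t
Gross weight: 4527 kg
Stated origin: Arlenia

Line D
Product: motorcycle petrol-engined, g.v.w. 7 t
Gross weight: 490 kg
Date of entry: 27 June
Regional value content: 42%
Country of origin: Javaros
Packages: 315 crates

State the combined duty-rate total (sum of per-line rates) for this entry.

Line A: goods vehicle → 14.03; petrol-engined → 14.03.02; g.v.w. 40 t → 14.03.02.01. Scheduled 25%. No special measure applies. → 25%.
Line B: goods vehicle → 14.03; battery-electric → 14.03.03; g.v.w. 18 t → 14.03.03.03. Scheduled 37%. No special measure applies. → 37%.
Line C: goods vehicle → 14.03; battery-electric → 14.03.03; g.v.w. 4.4 t → 14.03.03.02. Scheduled 11%. No special measure applies. → 11%.
Line D: motorcycle → 14.01; petrol-engined → 14.01.01; g.v.w. 7 t → 14.01.01.01. Scheduled 11%. Javaros agreement on 14.01: RVC < 50%. → 11%.
Sum: 25% + 37% + 11% + 11% = 84%.

84%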